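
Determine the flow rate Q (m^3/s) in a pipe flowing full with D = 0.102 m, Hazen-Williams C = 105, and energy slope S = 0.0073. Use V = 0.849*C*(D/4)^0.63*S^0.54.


For a full circular pipe, R = D/4 = 0.102/4 = 0.0255 m.
V = 0.849 * 105 * 0.0255^0.63 * 0.0073^0.54
  = 0.849 * 105 * 0.099111 * 0.070177
  = 0.62 m/s.
Pipe area A = pi*D^2/4 = pi*0.102^2/4 = 0.0082 m^2.
Q = A * V = 0.0082 * 0.62 = 0.0051 m^3/s.

0.0051


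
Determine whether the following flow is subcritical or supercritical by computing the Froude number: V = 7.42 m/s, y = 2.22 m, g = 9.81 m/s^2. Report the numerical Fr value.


The Froude number is defined as Fr = V / sqrt(g*y).
g*y = 9.81 * 2.22 = 21.7782.
sqrt(g*y) = sqrt(21.7782) = 4.6667.
Fr = 7.42 / 4.6667 = 1.59.
Since Fr > 1, the flow is supercritical.

1.59


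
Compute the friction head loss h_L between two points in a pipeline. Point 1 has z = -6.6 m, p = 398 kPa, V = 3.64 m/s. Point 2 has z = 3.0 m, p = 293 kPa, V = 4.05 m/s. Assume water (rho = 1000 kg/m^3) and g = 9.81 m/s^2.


Total head at each section: H = z + p/(rho*g) + V^2/(2g).
H1 = -6.6 + 398*1000/(1000*9.81) + 3.64^2/(2*9.81)
   = -6.6 + 40.571 + 0.6753
   = 34.646 m.
H2 = 3.0 + 293*1000/(1000*9.81) + 4.05^2/(2*9.81)
   = 3.0 + 29.867 + 0.836
   = 33.703 m.
h_L = H1 - H2 = 34.646 - 33.703 = 0.943 m.

0.943


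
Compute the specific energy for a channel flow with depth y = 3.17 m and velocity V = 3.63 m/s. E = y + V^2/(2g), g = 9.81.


Specific energy E = y + V^2/(2g).
Velocity head = V^2/(2g) = 3.63^2 / (2*9.81) = 13.1769 / 19.62 = 0.6716 m.
E = 3.17 + 0.6716 = 3.8416 m.

3.8416


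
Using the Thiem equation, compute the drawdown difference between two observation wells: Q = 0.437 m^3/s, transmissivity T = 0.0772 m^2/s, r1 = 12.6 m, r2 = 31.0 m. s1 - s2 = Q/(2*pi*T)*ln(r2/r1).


Thiem equation: s1 - s2 = Q/(2*pi*T) * ln(r2/r1).
ln(r2/r1) = ln(31.0/12.6) = 0.9003.
Q/(2*pi*T) = 0.437 / (2*pi*0.0772) = 0.437 / 0.4851 = 0.9009.
s1 - s2 = 0.9009 * 0.9003 = 0.8111 m.

0.8111


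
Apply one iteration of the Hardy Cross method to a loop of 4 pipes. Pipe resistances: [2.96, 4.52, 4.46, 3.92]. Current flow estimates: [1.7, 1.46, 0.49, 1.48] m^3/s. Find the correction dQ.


Numerator terms (r*Q*|Q|): 2.96*1.7*|1.7| = 8.5544; 4.52*1.46*|1.46| = 9.6348; 4.46*0.49*|0.49| = 1.0708; 3.92*1.48*|1.48| = 8.5864.
Sum of numerator = 27.8464.
Denominator terms (r*|Q|): 2.96*|1.7| = 5.032; 4.52*|1.46| = 6.5992; 4.46*|0.49| = 2.1854; 3.92*|1.48| = 5.8016.
2 * sum of denominator = 2 * 19.6182 = 39.2364.
dQ = -27.8464 / 39.2364 = -0.7097 m^3/s.

-0.7097


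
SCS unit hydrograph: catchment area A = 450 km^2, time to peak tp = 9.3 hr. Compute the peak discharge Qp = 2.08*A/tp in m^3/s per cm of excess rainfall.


SCS formula: Qp = 2.08 * A / tp.
Qp = 2.08 * 450 / 9.3
   = 936.0 / 9.3
   = 100.65 m^3/s per cm.

100.65


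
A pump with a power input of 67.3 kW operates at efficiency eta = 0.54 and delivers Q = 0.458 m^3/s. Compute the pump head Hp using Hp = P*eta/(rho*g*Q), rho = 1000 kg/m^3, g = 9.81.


Pump head formula: Hp = P * eta / (rho * g * Q).
Numerator: P * eta = 67.3 * 1000 * 0.54 = 36342.0 W.
Denominator: rho * g * Q = 1000 * 9.81 * 0.458 = 4492.98.
Hp = 36342.0 / 4492.98 = 8.09 m.

8.09


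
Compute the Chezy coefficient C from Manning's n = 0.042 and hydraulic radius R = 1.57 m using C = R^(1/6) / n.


The Chezy coefficient relates to Manning's n through C = R^(1/6) / n.
R^(1/6) = 1.57^(1/6) = 1.078077.
C = 1.078077 / 0.042 = 25.67 m^(1/2)/s.

25.67


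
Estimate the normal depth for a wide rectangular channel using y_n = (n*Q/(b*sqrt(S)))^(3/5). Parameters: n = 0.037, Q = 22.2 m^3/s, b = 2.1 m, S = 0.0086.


We use the wide-channel approximation y_n = (n*Q/(b*sqrt(S)))^(3/5).
sqrt(S) = sqrt(0.0086) = 0.092736.
Numerator: n*Q = 0.037 * 22.2 = 0.8214.
Denominator: b*sqrt(S) = 2.1 * 0.092736 = 0.194746.
arg = 4.2178.
y_n = 4.2178^(3/5) = 2.3717 m.

2.3717


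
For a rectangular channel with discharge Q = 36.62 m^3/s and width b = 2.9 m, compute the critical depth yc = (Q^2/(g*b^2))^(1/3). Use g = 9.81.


Using yc = (Q^2 / (g * b^2))^(1/3):
Q^2 = 36.62^2 = 1341.02.
g * b^2 = 9.81 * 2.9^2 = 9.81 * 8.41 = 82.5.
Q^2 / (g*b^2) = 1341.02 / 82.5 = 16.2548.
yc = 16.2548^(1/3) = 2.5331 m.

2.5331


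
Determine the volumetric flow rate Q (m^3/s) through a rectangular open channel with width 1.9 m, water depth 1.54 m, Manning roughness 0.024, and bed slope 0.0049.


For a rectangular channel, the cross-sectional area A = b * y = 1.9 * 1.54 = 2.93 m^2.
The wetted perimeter P = b + 2y = 1.9 + 2*1.54 = 4.98 m.
Hydraulic radius R = A/P = 2.93/4.98 = 0.5876 m.
Velocity V = (1/n)*R^(2/3)*S^(1/2) = (1/0.024)*0.5876^(2/3)*0.0049^(1/2) = 2.0461 m/s.
Discharge Q = A * V = 2.93 * 2.0461 = 5.987 m^3/s.

5.987


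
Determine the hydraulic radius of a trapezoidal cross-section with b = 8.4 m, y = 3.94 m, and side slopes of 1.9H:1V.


For a trapezoidal section with side slope z:
A = (b + z*y)*y = (8.4 + 1.9*3.94)*3.94 = 62.591 m^2.
P = b + 2*y*sqrt(1 + z^2) = 8.4 + 2*3.94*sqrt(1 + 1.9^2) = 25.319 m.
R = A/P = 62.591 / 25.319 = 2.4721 m.

2.4721


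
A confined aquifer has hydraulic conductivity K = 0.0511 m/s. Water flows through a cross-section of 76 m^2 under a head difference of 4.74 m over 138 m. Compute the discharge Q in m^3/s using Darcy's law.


Darcy's law: Q = K * A * i, where i = dh/L.
Hydraulic gradient i = 4.74 / 138 = 0.034348.
Q = 0.0511 * 76 * 0.034348
  = 0.1334 m^3/s.

0.1334


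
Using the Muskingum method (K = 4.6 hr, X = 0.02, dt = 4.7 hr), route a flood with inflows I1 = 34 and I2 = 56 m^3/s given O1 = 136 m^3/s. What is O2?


Muskingum coefficients:
denom = 2*K*(1-X) + dt = 2*4.6*(1-0.02) + 4.7 = 13.716.
C0 = (dt - 2*K*X)/denom = (4.7 - 2*4.6*0.02)/13.716 = 0.3293.
C1 = (dt + 2*K*X)/denom = (4.7 + 2*4.6*0.02)/13.716 = 0.3561.
C2 = (2*K*(1-X) - dt)/denom = 0.3147.
O2 = C0*I2 + C1*I1 + C2*O1
   = 0.3293*56 + 0.3561*34 + 0.3147*136
   = 73.34 m^3/s.

73.34


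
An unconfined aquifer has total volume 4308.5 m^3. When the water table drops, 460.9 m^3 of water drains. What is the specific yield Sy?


Specific yield Sy = Volume drained / Total volume.
Sy = 460.9 / 4308.5
   = 0.107.

0.107


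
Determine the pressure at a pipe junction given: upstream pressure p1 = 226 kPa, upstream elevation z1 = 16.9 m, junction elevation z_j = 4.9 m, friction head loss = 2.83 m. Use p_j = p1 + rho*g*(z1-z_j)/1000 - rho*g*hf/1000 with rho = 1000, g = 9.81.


Junction pressure: p_j = p1 + rho*g*(z1 - z_j)/1000 - rho*g*hf/1000.
Elevation term = 1000*9.81*(16.9 - 4.9)/1000 = 117.72 kPa.
Friction term = 1000*9.81*2.83/1000 = 27.762 kPa.
p_j = 226 + 117.72 - 27.762 = 315.96 kPa.

315.96


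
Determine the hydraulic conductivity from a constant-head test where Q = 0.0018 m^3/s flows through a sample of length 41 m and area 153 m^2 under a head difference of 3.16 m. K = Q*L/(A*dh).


From K = Q*L / (A*dh):
Numerator: Q*L = 0.0018 * 41 = 0.0738.
Denominator: A*dh = 153 * 3.16 = 483.48.
K = 0.0738 / 483.48 = 0.000153 m/s.

0.000153


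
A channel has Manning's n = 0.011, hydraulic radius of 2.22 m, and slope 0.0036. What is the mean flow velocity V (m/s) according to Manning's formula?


Manning's equation gives V = (1/n) * R^(2/3) * S^(1/2).
First, compute R^(2/3) = 2.22^(2/3) = 1.7018.
Next, S^(1/2) = 0.0036^(1/2) = 0.06.
Then 1/n = 1/0.011 = 90.91.
V = 90.91 * 1.7018 * 0.06 = 9.2824 m/s.

9.2824


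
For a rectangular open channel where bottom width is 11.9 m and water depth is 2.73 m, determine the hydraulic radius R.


For a rectangular section:
Flow area A = b * y = 11.9 * 2.73 = 32.49 m^2.
Wetted perimeter P = b + 2y = 11.9 + 2*2.73 = 17.36 m.
Hydraulic radius R = A/P = 32.49 / 17.36 = 1.8714 m.

1.8714


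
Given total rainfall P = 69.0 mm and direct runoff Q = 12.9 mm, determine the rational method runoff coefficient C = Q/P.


The runoff coefficient C = runoff depth / rainfall depth.
C = 12.9 / 69.0
  = 0.187.

0.187


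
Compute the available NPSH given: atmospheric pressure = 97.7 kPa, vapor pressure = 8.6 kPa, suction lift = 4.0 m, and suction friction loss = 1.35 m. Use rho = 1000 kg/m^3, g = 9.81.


NPSHa = p_atm/(rho*g) - z_s - hf_s - p_vap/(rho*g).
p_atm/(rho*g) = 97.7*1000 / (1000*9.81) = 9.959 m.
p_vap/(rho*g) = 8.6*1000 / (1000*9.81) = 0.877 m.
NPSHa = 9.959 - 4.0 - 1.35 - 0.877
      = 3.73 m.

3.73


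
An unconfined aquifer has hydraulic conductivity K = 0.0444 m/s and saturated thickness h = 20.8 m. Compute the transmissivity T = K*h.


Transmissivity is defined as T = K * h.
T = 0.0444 * 20.8
  = 0.9235 m^2/s.

0.9235


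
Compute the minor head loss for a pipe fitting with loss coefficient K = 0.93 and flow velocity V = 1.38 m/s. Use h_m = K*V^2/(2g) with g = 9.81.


Minor loss formula: h_m = K * V^2/(2g).
V^2 = 1.38^2 = 1.9044.
V^2/(2g) = 1.9044 / 19.62 = 0.0971 m.
h_m = 0.93 * 0.0971 = 0.0903 m.

0.0903


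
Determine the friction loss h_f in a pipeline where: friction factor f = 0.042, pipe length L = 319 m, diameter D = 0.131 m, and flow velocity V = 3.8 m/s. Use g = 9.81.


Darcy-Weisbach equation: h_f = f * (L/D) * V^2/(2g).
f * L/D = 0.042 * 319/0.131 = 102.2748.
V^2/(2g) = 3.8^2 / (2*9.81) = 14.44 / 19.62 = 0.736 m.
h_f = 102.2748 * 0.736 = 75.273 m.

75.273


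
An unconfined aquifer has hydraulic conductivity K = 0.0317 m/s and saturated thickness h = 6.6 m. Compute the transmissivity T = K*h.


Transmissivity is defined as T = K * h.
T = 0.0317 * 6.6
  = 0.2092 m^2/s.

0.2092


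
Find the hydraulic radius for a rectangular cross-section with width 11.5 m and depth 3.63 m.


For a rectangular section:
Flow area A = b * y = 11.5 * 3.63 = 41.74 m^2.
Wetted perimeter P = b + 2y = 11.5 + 2*3.63 = 18.76 m.
Hydraulic radius R = A/P = 41.74 / 18.76 = 2.2252 m.

2.2252


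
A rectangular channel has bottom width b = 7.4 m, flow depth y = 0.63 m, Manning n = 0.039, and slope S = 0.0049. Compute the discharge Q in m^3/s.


For a rectangular channel, the cross-sectional area A = b * y = 7.4 * 0.63 = 4.66 m^2.
The wetted perimeter P = b + 2y = 7.4 + 2*0.63 = 8.66 m.
Hydraulic radius R = A/P = 4.66/8.66 = 0.5383 m.
Velocity V = (1/n)*R^(2/3)*S^(1/2) = (1/0.039)*0.5383^(2/3)*0.0049^(1/2) = 1.1878 m/s.
Discharge Q = A * V = 4.66 * 1.1878 = 5.537 m^3/s.

5.537


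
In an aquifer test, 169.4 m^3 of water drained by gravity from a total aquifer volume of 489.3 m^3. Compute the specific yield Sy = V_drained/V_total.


Specific yield Sy = Volume drained / Total volume.
Sy = 169.4 / 489.3
   = 0.3462.

0.3462


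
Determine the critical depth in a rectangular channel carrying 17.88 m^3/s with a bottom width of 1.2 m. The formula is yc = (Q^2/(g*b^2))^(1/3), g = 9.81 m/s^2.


Using yc = (Q^2 / (g * b^2))^(1/3):
Q^2 = 17.88^2 = 319.69.
g * b^2 = 9.81 * 1.2^2 = 9.81 * 1.44 = 14.13.
Q^2 / (g*b^2) = 319.69 / 14.13 = 22.6249.
yc = 22.6249^(1/3) = 2.8286 m.

2.8286


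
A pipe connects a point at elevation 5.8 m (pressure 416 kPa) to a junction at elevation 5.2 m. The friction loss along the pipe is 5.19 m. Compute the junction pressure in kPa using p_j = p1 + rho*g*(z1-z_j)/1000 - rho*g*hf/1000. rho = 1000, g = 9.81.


Junction pressure: p_j = p1 + rho*g*(z1 - z_j)/1000 - rho*g*hf/1000.
Elevation term = 1000*9.81*(5.8 - 5.2)/1000 = 5.886 kPa.
Friction term = 1000*9.81*5.19/1000 = 50.914 kPa.
p_j = 416 + 5.886 - 50.914 = 370.97 kPa.

370.97


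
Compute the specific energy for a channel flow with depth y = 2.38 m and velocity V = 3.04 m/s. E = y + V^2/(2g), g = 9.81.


Specific energy E = y + V^2/(2g).
Velocity head = V^2/(2g) = 3.04^2 / (2*9.81) = 9.2416 / 19.62 = 0.471 m.
E = 2.38 + 0.471 = 2.851 m.

2.851


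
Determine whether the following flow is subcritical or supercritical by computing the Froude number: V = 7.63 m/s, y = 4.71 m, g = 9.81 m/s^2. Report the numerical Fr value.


The Froude number is defined as Fr = V / sqrt(g*y).
g*y = 9.81 * 4.71 = 46.2051.
sqrt(g*y) = sqrt(46.2051) = 6.7974.
Fr = 7.63 / 6.7974 = 1.1225.
Since Fr > 1, the flow is supercritical.

1.1225


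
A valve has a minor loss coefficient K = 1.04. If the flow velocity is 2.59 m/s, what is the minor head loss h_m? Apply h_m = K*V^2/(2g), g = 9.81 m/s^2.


Minor loss formula: h_m = K * V^2/(2g).
V^2 = 2.59^2 = 6.7081.
V^2/(2g) = 6.7081 / 19.62 = 0.3419 m.
h_m = 1.04 * 0.3419 = 0.3556 m.

0.3556


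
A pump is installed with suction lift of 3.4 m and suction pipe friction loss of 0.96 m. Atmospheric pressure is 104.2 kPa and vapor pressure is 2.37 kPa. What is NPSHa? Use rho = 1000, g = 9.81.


NPSHa = p_atm/(rho*g) - z_s - hf_s - p_vap/(rho*g).
p_atm/(rho*g) = 104.2*1000 / (1000*9.81) = 10.622 m.
p_vap/(rho*g) = 2.37*1000 / (1000*9.81) = 0.242 m.
NPSHa = 10.622 - 3.4 - 0.96 - 0.242
      = 6.02 m.

6.02


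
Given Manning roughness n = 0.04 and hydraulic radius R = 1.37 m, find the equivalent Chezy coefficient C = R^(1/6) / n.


The Chezy coefficient relates to Manning's n through C = R^(1/6) / n.
R^(1/6) = 1.37^(1/6) = 1.053869.
C = 1.053869 / 0.04 = 26.35 m^(1/2)/s.

26.35


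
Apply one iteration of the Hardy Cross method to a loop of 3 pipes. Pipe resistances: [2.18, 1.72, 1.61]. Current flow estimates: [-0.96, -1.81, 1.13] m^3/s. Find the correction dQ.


Numerator terms (r*Q*|Q|): 2.18*-0.96*|-0.96| = -2.0091; 1.72*-1.81*|-1.81| = -5.6349; 1.61*1.13*|1.13| = 2.0558.
Sum of numerator = -5.5882.
Denominator terms (r*|Q|): 2.18*|-0.96| = 2.0928; 1.72*|-1.81| = 3.1132; 1.61*|1.13| = 1.8193.
2 * sum of denominator = 2 * 7.0253 = 14.0506.
dQ = --5.5882 / 14.0506 = 0.3977 m^3/s.

0.3977


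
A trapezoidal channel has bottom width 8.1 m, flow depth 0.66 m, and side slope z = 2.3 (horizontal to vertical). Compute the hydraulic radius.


For a trapezoidal section with side slope z:
A = (b + z*y)*y = (8.1 + 2.3*0.66)*0.66 = 6.348 m^2.
P = b + 2*y*sqrt(1 + z^2) = 8.1 + 2*0.66*sqrt(1 + 2.3^2) = 11.411 m.
R = A/P = 6.348 / 11.411 = 0.5563 m.

0.5563


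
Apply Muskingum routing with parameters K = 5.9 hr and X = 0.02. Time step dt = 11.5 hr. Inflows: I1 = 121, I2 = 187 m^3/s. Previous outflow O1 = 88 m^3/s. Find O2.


Muskingum coefficients:
denom = 2*K*(1-X) + dt = 2*5.9*(1-0.02) + 11.5 = 23.064.
C0 = (dt - 2*K*X)/denom = (11.5 - 2*5.9*0.02)/23.064 = 0.4884.
C1 = (dt + 2*K*X)/denom = (11.5 + 2*5.9*0.02)/23.064 = 0.5088.
C2 = (2*K*(1-X) - dt)/denom = 0.0028.
O2 = C0*I2 + C1*I1 + C2*O1
   = 0.4884*187 + 0.5088*121 + 0.0028*88
   = 153.14 m^3/s.

153.14


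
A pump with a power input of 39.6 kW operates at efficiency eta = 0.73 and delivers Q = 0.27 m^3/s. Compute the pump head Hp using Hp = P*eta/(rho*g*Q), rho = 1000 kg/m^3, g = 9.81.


Pump head formula: Hp = P * eta / (rho * g * Q).
Numerator: P * eta = 39.6 * 1000 * 0.73 = 28908.0 W.
Denominator: rho * g * Q = 1000 * 9.81 * 0.27 = 2648.7.
Hp = 28908.0 / 2648.7 = 10.91 m.

10.91


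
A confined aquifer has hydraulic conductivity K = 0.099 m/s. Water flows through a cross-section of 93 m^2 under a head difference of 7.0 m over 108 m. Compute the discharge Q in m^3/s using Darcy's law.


Darcy's law: Q = K * A * i, where i = dh/L.
Hydraulic gradient i = 7.0 / 108 = 0.064815.
Q = 0.099 * 93 * 0.064815
  = 0.5968 m^3/s.

0.5968


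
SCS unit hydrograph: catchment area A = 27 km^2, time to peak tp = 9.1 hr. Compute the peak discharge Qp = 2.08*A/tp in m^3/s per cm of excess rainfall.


SCS formula: Qp = 2.08 * A / tp.
Qp = 2.08 * 27 / 9.1
   = 56.16 / 9.1
   = 6.17 m^3/s per cm.

6.17


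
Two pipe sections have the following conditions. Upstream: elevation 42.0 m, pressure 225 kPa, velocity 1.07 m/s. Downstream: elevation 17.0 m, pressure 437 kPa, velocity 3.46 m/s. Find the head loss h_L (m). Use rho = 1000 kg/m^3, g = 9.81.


Total head at each section: H = z + p/(rho*g) + V^2/(2g).
H1 = 42.0 + 225*1000/(1000*9.81) + 1.07^2/(2*9.81)
   = 42.0 + 22.936 + 0.0584
   = 64.994 m.
H2 = 17.0 + 437*1000/(1000*9.81) + 3.46^2/(2*9.81)
   = 17.0 + 44.546 + 0.6102
   = 62.157 m.
h_L = H1 - H2 = 64.994 - 62.157 = 2.838 m.

2.838


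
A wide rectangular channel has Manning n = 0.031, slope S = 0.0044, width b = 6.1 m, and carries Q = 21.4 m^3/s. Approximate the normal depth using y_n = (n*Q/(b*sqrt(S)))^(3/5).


We use the wide-channel approximation y_n = (n*Q/(b*sqrt(S)))^(3/5).
sqrt(S) = sqrt(0.0044) = 0.066332.
Numerator: n*Q = 0.031 * 21.4 = 0.6634.
Denominator: b*sqrt(S) = 6.1 * 0.066332 = 0.404625.
arg = 1.6395.
y_n = 1.6395^(3/5) = 1.3453 m.

1.3453


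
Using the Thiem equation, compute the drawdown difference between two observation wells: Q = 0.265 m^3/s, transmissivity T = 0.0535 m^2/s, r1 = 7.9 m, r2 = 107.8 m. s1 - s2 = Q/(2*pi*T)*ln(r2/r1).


Thiem equation: s1 - s2 = Q/(2*pi*T) * ln(r2/r1).
ln(r2/r1) = ln(107.8/7.9) = 2.6134.
Q/(2*pi*T) = 0.265 / (2*pi*0.0535) = 0.265 / 0.3362 = 0.7883.
s1 - s2 = 0.7883 * 2.6134 = 2.0603 m.

2.0603


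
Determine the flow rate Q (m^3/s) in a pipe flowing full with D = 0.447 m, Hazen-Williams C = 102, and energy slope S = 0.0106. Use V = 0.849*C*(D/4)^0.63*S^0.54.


For a full circular pipe, R = D/4 = 0.447/4 = 0.1118 m.
V = 0.849 * 102 * 0.1118^0.63 * 0.0106^0.54
  = 0.849 * 102 * 0.251418 * 0.085835
  = 1.8688 m/s.
Pipe area A = pi*D^2/4 = pi*0.447^2/4 = 0.1569 m^2.
Q = A * V = 0.1569 * 1.8688 = 0.2933 m^3/s.

0.2933


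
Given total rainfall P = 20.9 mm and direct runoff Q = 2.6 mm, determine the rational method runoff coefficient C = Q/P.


The runoff coefficient C = runoff depth / rainfall depth.
C = 2.6 / 20.9
  = 0.1244.

0.1244


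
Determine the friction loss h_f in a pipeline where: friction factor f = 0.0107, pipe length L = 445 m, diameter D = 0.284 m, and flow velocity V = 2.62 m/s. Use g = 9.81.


Darcy-Weisbach equation: h_f = f * (L/D) * V^2/(2g).
f * L/D = 0.0107 * 445/0.284 = 16.7658.
V^2/(2g) = 2.62^2 / (2*9.81) = 6.8644 / 19.62 = 0.3499 m.
h_f = 16.7658 * 0.3499 = 5.866 m.

5.866


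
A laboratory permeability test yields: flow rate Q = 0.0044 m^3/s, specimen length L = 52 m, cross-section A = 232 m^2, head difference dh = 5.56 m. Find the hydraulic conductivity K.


From K = Q*L / (A*dh):
Numerator: Q*L = 0.0044 * 52 = 0.2288.
Denominator: A*dh = 232 * 5.56 = 1289.92.
K = 0.2288 / 1289.92 = 0.000177 m/s.

0.000177


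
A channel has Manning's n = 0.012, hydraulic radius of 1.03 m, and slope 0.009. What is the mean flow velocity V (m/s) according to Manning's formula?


Manning's equation gives V = (1/n) * R^(2/3) * S^(1/2).
First, compute R^(2/3) = 1.03^(2/3) = 1.0199.
Next, S^(1/2) = 0.009^(1/2) = 0.094868.
Then 1/n = 1/0.012 = 83.33.
V = 83.33 * 1.0199 * 0.094868 = 8.063 m/s.

8.063


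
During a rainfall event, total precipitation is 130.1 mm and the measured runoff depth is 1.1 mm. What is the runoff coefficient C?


The runoff coefficient C = runoff depth / rainfall depth.
C = 1.1 / 130.1
  = 0.0085.

0.0085


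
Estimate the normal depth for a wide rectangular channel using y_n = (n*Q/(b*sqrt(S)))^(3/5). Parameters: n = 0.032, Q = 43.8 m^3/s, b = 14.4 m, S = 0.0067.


We use the wide-channel approximation y_n = (n*Q/(b*sqrt(S)))^(3/5).
sqrt(S) = sqrt(0.0067) = 0.081854.
Numerator: n*Q = 0.032 * 43.8 = 1.4016.
Denominator: b*sqrt(S) = 14.4 * 0.081854 = 1.178698.
arg = 1.1891.
y_n = 1.1891^(3/5) = 1.1095 m.

1.1095


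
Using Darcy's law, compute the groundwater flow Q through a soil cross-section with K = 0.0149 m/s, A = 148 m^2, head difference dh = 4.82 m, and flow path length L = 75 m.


Darcy's law: Q = K * A * i, where i = dh/L.
Hydraulic gradient i = 4.82 / 75 = 0.064267.
Q = 0.0149 * 148 * 0.064267
  = 0.1417 m^3/s.

0.1417


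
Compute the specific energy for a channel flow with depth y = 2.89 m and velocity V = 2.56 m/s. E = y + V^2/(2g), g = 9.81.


Specific energy E = y + V^2/(2g).
Velocity head = V^2/(2g) = 2.56^2 / (2*9.81) = 6.5536 / 19.62 = 0.334 m.
E = 2.89 + 0.334 = 3.224 m.

3.224


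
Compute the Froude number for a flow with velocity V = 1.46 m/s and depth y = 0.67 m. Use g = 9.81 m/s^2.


The Froude number is defined as Fr = V / sqrt(g*y).
g*y = 9.81 * 0.67 = 6.5727.
sqrt(g*y) = sqrt(6.5727) = 2.5637.
Fr = 1.46 / 2.5637 = 0.5695.

0.5695


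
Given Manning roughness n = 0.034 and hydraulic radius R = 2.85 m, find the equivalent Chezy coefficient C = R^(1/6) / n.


The Chezy coefficient relates to Manning's n through C = R^(1/6) / n.
R^(1/6) = 2.85^(1/6) = 1.190714.
C = 1.190714 / 0.034 = 35.02 m^(1/2)/s.

35.02


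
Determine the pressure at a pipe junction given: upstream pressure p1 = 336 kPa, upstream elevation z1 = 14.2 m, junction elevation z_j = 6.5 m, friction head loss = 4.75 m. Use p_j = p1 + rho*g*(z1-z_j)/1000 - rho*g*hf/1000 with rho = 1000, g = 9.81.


Junction pressure: p_j = p1 + rho*g*(z1 - z_j)/1000 - rho*g*hf/1000.
Elevation term = 1000*9.81*(14.2 - 6.5)/1000 = 75.537 kPa.
Friction term = 1000*9.81*4.75/1000 = 46.597 kPa.
p_j = 336 + 75.537 - 46.597 = 364.94 kPa.

364.94


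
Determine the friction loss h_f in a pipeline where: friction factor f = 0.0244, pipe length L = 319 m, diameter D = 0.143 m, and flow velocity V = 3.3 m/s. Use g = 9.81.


Darcy-Weisbach equation: h_f = f * (L/D) * V^2/(2g).
f * L/D = 0.0244 * 319/0.143 = 54.4308.
V^2/(2g) = 3.3^2 / (2*9.81) = 10.89 / 19.62 = 0.555 m.
h_f = 54.4308 * 0.555 = 30.212 m.

30.212


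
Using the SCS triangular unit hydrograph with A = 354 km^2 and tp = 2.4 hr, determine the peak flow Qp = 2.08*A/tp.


SCS formula: Qp = 2.08 * A / tp.
Qp = 2.08 * 354 / 2.4
   = 736.32 / 2.4
   = 306.8 m^3/s per cm.

306.8


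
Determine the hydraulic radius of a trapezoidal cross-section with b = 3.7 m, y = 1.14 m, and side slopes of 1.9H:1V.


For a trapezoidal section with side slope z:
A = (b + z*y)*y = (3.7 + 1.9*1.14)*1.14 = 6.687 m^2.
P = b + 2*y*sqrt(1 + z^2) = 3.7 + 2*1.14*sqrt(1 + 1.9^2) = 8.595 m.
R = A/P = 6.687 / 8.595 = 0.778 m.

0.778


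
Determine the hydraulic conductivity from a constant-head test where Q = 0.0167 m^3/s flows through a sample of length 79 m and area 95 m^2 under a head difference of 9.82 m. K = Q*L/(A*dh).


From K = Q*L / (A*dh):
Numerator: Q*L = 0.0167 * 79 = 1.3193.
Denominator: A*dh = 95 * 9.82 = 932.9.
K = 1.3193 / 932.9 = 0.001414 m/s.

0.001414


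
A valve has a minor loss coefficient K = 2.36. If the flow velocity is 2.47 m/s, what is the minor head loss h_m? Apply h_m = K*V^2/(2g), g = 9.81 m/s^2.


Minor loss formula: h_m = K * V^2/(2g).
V^2 = 2.47^2 = 6.1009.
V^2/(2g) = 6.1009 / 19.62 = 0.311 m.
h_m = 2.36 * 0.311 = 0.7338 m.

0.7338


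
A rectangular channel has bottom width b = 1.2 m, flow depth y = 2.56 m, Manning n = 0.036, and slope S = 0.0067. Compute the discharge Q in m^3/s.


For a rectangular channel, the cross-sectional area A = b * y = 1.2 * 2.56 = 3.07 m^2.
The wetted perimeter P = b + 2y = 1.2 + 2*2.56 = 6.32 m.
Hydraulic radius R = A/P = 3.07/6.32 = 0.4861 m.
Velocity V = (1/n)*R^(2/3)*S^(1/2) = (1/0.036)*0.4861^(2/3)*0.0067^(1/2) = 1.4056 m/s.
Discharge Q = A * V = 3.07 * 1.4056 = 4.318 m^3/s.

4.318


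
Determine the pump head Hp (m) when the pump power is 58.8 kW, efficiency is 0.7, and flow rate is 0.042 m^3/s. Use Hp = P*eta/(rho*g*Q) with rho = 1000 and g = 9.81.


Pump head formula: Hp = P * eta / (rho * g * Q).
Numerator: P * eta = 58.8 * 1000 * 0.7 = 41160.0 W.
Denominator: rho * g * Q = 1000 * 9.81 * 0.042 = 412.02.
Hp = 41160.0 / 412.02 = 99.9 m.

99.9


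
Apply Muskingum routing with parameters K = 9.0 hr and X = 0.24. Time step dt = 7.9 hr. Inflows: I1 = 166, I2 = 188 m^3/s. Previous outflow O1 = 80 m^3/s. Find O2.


Muskingum coefficients:
denom = 2*K*(1-X) + dt = 2*9.0*(1-0.24) + 7.9 = 21.58.
C0 = (dt - 2*K*X)/denom = (7.9 - 2*9.0*0.24)/21.58 = 0.1659.
C1 = (dt + 2*K*X)/denom = (7.9 + 2*9.0*0.24)/21.58 = 0.5663.
C2 = (2*K*(1-X) - dt)/denom = 0.2678.
O2 = C0*I2 + C1*I1 + C2*O1
   = 0.1659*188 + 0.5663*166 + 0.2678*80
   = 146.62 m^3/s.

146.62


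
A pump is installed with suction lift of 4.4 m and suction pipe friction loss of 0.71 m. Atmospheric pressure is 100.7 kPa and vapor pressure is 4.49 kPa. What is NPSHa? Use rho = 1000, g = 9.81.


NPSHa = p_atm/(rho*g) - z_s - hf_s - p_vap/(rho*g).
p_atm/(rho*g) = 100.7*1000 / (1000*9.81) = 10.265 m.
p_vap/(rho*g) = 4.49*1000 / (1000*9.81) = 0.458 m.
NPSHa = 10.265 - 4.4 - 0.71 - 0.458
      = 4.7 m.

4.7


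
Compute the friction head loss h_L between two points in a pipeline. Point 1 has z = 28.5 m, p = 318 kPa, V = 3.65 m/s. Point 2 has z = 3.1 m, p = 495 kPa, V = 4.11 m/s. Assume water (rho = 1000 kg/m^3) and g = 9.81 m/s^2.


Total head at each section: H = z + p/(rho*g) + V^2/(2g).
H1 = 28.5 + 318*1000/(1000*9.81) + 3.65^2/(2*9.81)
   = 28.5 + 32.416 + 0.679
   = 61.595 m.
H2 = 3.1 + 495*1000/(1000*9.81) + 4.11^2/(2*9.81)
   = 3.1 + 50.459 + 0.861
   = 54.42 m.
h_L = H1 - H2 = 61.595 - 54.42 = 7.175 m.

7.175


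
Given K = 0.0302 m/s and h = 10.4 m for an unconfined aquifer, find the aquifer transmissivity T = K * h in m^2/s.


Transmissivity is defined as T = K * h.
T = 0.0302 * 10.4
  = 0.3141 m^2/s.

0.3141


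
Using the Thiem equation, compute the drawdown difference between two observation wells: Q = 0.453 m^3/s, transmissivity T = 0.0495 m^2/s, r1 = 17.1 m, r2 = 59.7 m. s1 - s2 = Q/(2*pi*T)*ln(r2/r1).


Thiem equation: s1 - s2 = Q/(2*pi*T) * ln(r2/r1).
ln(r2/r1) = ln(59.7/17.1) = 1.2503.
Q/(2*pi*T) = 0.453 / (2*pi*0.0495) = 0.453 / 0.311 = 1.4565.
s1 - s2 = 1.4565 * 1.2503 = 1.821 m.

1.821


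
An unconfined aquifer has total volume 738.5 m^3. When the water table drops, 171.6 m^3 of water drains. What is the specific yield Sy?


Specific yield Sy = Volume drained / Total volume.
Sy = 171.6 / 738.5
   = 0.2324.

0.2324


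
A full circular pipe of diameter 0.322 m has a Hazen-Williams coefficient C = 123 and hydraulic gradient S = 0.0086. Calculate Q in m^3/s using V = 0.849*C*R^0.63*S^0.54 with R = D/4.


For a full circular pipe, R = D/4 = 0.322/4 = 0.0805 m.
V = 0.849 * 123 * 0.0805^0.63 * 0.0086^0.54
  = 0.849 * 123 * 0.20448 * 0.076671
  = 1.6372 m/s.
Pipe area A = pi*D^2/4 = pi*0.322^2/4 = 0.0814 m^2.
Q = A * V = 0.0814 * 1.6372 = 0.1333 m^3/s.

0.1333


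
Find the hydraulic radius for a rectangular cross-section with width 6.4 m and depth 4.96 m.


For a rectangular section:
Flow area A = b * y = 6.4 * 4.96 = 31.74 m^2.
Wetted perimeter P = b + 2y = 6.4 + 2*4.96 = 16.32 m.
Hydraulic radius R = A/P = 31.74 / 16.32 = 1.9451 m.

1.9451


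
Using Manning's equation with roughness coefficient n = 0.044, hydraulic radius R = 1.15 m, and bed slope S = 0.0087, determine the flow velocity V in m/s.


Manning's equation gives V = (1/n) * R^(2/3) * S^(1/2).
First, compute R^(2/3) = 1.15^(2/3) = 1.0977.
Next, S^(1/2) = 0.0087^(1/2) = 0.093274.
Then 1/n = 1/0.044 = 22.73.
V = 22.73 * 1.0977 * 0.093274 = 2.3269 m/s.

2.3269


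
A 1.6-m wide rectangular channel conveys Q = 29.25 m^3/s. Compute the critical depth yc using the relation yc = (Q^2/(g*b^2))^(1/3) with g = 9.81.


Using yc = (Q^2 / (g * b^2))^(1/3):
Q^2 = 29.25^2 = 855.56.
g * b^2 = 9.81 * 1.6^2 = 9.81 * 2.56 = 25.11.
Q^2 / (g*b^2) = 855.56 / 25.11 = 34.0725.
yc = 34.0725^(1/3) = 3.2418 m.

3.2418


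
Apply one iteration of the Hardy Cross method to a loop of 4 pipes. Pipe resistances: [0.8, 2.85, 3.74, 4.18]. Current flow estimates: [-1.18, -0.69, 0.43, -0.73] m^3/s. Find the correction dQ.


Numerator terms (r*Q*|Q|): 0.8*-1.18*|-1.18| = -1.1139; 2.85*-0.69*|-0.69| = -1.3569; 3.74*0.43*|0.43| = 0.6915; 4.18*-0.73*|-0.73| = -2.2275.
Sum of numerator = -4.0068.
Denominator terms (r*|Q|): 0.8*|-1.18| = 0.944; 2.85*|-0.69| = 1.9665; 3.74*|0.43| = 1.6082; 4.18*|-0.73| = 3.0514.
2 * sum of denominator = 2 * 7.5701 = 15.1402.
dQ = --4.0068 / 15.1402 = 0.2646 m^3/s.

0.2646


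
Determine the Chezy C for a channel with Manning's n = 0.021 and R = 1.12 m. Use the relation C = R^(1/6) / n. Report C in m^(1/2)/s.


The Chezy coefficient relates to Manning's n through C = R^(1/6) / n.
R^(1/6) = 1.12^(1/6) = 1.019068.
C = 1.019068 / 0.021 = 48.53 m^(1/2)/s.

48.53


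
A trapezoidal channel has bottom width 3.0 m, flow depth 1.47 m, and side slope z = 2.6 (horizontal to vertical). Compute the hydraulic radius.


For a trapezoidal section with side slope z:
A = (b + z*y)*y = (3.0 + 2.6*1.47)*1.47 = 10.028 m^2.
P = b + 2*y*sqrt(1 + z^2) = 3.0 + 2*1.47*sqrt(1 + 2.6^2) = 11.19 m.
R = A/P = 10.028 / 11.19 = 0.8962 m.

0.8962


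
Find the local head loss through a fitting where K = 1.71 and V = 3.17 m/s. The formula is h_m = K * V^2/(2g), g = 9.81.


Minor loss formula: h_m = K * V^2/(2g).
V^2 = 3.17^2 = 10.0489.
V^2/(2g) = 10.0489 / 19.62 = 0.5122 m.
h_m = 1.71 * 0.5122 = 0.8758 m.

0.8758


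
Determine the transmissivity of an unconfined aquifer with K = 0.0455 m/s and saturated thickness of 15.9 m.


Transmissivity is defined as T = K * h.
T = 0.0455 * 15.9
  = 0.7235 m^2/s.

0.7235


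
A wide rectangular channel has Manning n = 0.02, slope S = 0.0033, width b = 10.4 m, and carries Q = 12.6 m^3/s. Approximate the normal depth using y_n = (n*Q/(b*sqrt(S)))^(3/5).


We use the wide-channel approximation y_n = (n*Q/(b*sqrt(S)))^(3/5).
sqrt(S) = sqrt(0.0033) = 0.057446.
Numerator: n*Q = 0.02 * 12.6 = 0.252.
Denominator: b*sqrt(S) = 10.4 * 0.057446 = 0.597438.
arg = 0.4218.
y_n = 0.4218^(3/5) = 0.5958 m.

0.5958


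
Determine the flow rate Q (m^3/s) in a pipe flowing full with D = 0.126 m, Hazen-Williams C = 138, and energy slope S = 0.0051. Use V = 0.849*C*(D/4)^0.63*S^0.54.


For a full circular pipe, R = D/4 = 0.126/4 = 0.0315 m.
V = 0.849 * 138 * 0.0315^0.63 * 0.0051^0.54
  = 0.849 * 138 * 0.113223 * 0.057821
  = 0.767 m/s.
Pipe area A = pi*D^2/4 = pi*0.126^2/4 = 0.0125 m^2.
Q = A * V = 0.0125 * 0.767 = 0.0096 m^3/s.

0.0096


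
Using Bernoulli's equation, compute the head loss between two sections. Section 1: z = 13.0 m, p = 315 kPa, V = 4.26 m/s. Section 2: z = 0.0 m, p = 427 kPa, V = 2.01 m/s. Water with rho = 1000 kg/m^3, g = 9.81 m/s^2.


Total head at each section: H = z + p/(rho*g) + V^2/(2g).
H1 = 13.0 + 315*1000/(1000*9.81) + 4.26^2/(2*9.81)
   = 13.0 + 32.11 + 0.925
   = 46.035 m.
H2 = 0.0 + 427*1000/(1000*9.81) + 2.01^2/(2*9.81)
   = 0.0 + 43.527 + 0.2059
   = 43.733 m.
h_L = H1 - H2 = 46.035 - 43.733 = 2.302 m.

2.302


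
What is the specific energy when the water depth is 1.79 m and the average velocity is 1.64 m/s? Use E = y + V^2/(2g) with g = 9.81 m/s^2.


Specific energy E = y + V^2/(2g).
Velocity head = V^2/(2g) = 1.64^2 / (2*9.81) = 2.6896 / 19.62 = 0.1371 m.
E = 1.79 + 0.1371 = 1.9271 m.

1.9271


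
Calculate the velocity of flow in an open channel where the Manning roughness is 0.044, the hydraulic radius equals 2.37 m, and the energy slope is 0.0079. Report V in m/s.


Manning's equation gives V = (1/n) * R^(2/3) * S^(1/2).
First, compute R^(2/3) = 2.37^(2/3) = 1.7776.
Next, S^(1/2) = 0.0079^(1/2) = 0.088882.
Then 1/n = 1/0.044 = 22.73.
V = 22.73 * 1.7776 * 0.088882 = 3.5908 m/s.

3.5908


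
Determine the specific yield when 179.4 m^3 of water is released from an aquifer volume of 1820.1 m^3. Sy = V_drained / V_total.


Specific yield Sy = Volume drained / Total volume.
Sy = 179.4 / 1820.1
   = 0.0986.

0.0986


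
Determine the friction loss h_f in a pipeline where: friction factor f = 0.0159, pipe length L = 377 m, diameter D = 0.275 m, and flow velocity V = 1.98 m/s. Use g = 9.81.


Darcy-Weisbach equation: h_f = f * (L/D) * V^2/(2g).
f * L/D = 0.0159 * 377/0.275 = 21.7975.
V^2/(2g) = 1.98^2 / (2*9.81) = 3.9204 / 19.62 = 0.1998 m.
h_f = 21.7975 * 0.1998 = 4.355 m.

4.355


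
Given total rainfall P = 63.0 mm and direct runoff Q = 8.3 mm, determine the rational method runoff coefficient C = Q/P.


The runoff coefficient C = runoff depth / rainfall depth.
C = 8.3 / 63.0
  = 0.1317.

0.1317


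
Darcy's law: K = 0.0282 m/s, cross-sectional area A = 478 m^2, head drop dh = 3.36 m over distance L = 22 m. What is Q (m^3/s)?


Darcy's law: Q = K * A * i, where i = dh/L.
Hydraulic gradient i = 3.36 / 22 = 0.152727.
Q = 0.0282 * 478 * 0.152727
  = 2.0587 m^3/s.

2.0587


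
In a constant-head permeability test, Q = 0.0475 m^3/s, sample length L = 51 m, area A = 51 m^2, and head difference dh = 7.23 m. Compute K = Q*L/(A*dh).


From K = Q*L / (A*dh):
Numerator: Q*L = 0.0475 * 51 = 2.4225.
Denominator: A*dh = 51 * 7.23 = 368.73.
K = 2.4225 / 368.73 = 0.00657 m/s.

0.00657


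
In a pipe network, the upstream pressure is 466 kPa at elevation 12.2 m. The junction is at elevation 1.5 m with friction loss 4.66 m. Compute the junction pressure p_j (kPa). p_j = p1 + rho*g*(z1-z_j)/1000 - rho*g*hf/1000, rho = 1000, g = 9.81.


Junction pressure: p_j = p1 + rho*g*(z1 - z_j)/1000 - rho*g*hf/1000.
Elevation term = 1000*9.81*(12.2 - 1.5)/1000 = 104.967 kPa.
Friction term = 1000*9.81*4.66/1000 = 45.715 kPa.
p_j = 466 + 104.967 - 45.715 = 525.25 kPa.

525.25


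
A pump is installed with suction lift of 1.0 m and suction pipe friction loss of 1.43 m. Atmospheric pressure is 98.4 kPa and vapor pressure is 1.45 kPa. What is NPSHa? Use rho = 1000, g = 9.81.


NPSHa = p_atm/(rho*g) - z_s - hf_s - p_vap/(rho*g).
p_atm/(rho*g) = 98.4*1000 / (1000*9.81) = 10.031 m.
p_vap/(rho*g) = 1.45*1000 / (1000*9.81) = 0.148 m.
NPSHa = 10.031 - 1.0 - 1.43 - 0.148
      = 7.45 m.

7.45


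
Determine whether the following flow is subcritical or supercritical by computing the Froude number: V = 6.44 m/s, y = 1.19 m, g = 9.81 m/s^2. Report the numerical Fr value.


The Froude number is defined as Fr = V / sqrt(g*y).
g*y = 9.81 * 1.19 = 11.6739.
sqrt(g*y) = sqrt(11.6739) = 3.4167.
Fr = 6.44 / 3.4167 = 1.8849.
Since Fr > 1, the flow is supercritical.

1.8849


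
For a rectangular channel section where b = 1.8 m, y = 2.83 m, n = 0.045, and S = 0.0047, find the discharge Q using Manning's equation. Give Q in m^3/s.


For a rectangular channel, the cross-sectional area A = b * y = 1.8 * 2.83 = 5.09 m^2.
The wetted perimeter P = b + 2y = 1.8 + 2*2.83 = 7.46 m.
Hydraulic radius R = A/P = 5.09/7.46 = 0.6828 m.
Velocity V = (1/n)*R^(2/3)*S^(1/2) = (1/0.045)*0.6828^(2/3)*0.0047^(1/2) = 1.1814 m/s.
Discharge Q = A * V = 5.09 * 1.1814 = 6.018 m^3/s.

6.018


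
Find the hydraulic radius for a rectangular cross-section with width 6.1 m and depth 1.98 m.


For a rectangular section:
Flow area A = b * y = 6.1 * 1.98 = 12.08 m^2.
Wetted perimeter P = b + 2y = 6.1 + 2*1.98 = 10.06 m.
Hydraulic radius R = A/P = 12.08 / 10.06 = 1.2006 m.

1.2006


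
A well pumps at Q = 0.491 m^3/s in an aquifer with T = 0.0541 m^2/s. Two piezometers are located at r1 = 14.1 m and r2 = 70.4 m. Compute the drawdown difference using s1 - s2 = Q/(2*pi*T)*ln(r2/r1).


Thiem equation: s1 - s2 = Q/(2*pi*T) * ln(r2/r1).
ln(r2/r1) = ln(70.4/14.1) = 1.608.
Q/(2*pi*T) = 0.491 / (2*pi*0.0541) = 0.491 / 0.3399 = 1.4445.
s1 - s2 = 1.4445 * 1.608 = 2.3227 m.

2.3227


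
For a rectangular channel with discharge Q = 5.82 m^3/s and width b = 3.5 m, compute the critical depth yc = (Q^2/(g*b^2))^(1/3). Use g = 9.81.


Using yc = (Q^2 / (g * b^2))^(1/3):
Q^2 = 5.82^2 = 33.87.
g * b^2 = 9.81 * 3.5^2 = 9.81 * 12.25 = 120.17.
Q^2 / (g*b^2) = 33.87 / 120.17 = 0.2819.
yc = 0.2819^(1/3) = 0.6557 m.

0.6557


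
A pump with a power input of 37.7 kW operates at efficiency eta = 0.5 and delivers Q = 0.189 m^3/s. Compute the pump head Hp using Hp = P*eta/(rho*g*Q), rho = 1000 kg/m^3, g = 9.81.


Pump head formula: Hp = P * eta / (rho * g * Q).
Numerator: P * eta = 37.7 * 1000 * 0.5 = 18850.0 W.
Denominator: rho * g * Q = 1000 * 9.81 * 0.189 = 1854.09.
Hp = 18850.0 / 1854.09 = 10.17 m.

10.17


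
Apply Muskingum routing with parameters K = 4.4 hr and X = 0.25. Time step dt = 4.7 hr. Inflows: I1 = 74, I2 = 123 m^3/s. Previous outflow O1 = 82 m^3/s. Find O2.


Muskingum coefficients:
denom = 2*K*(1-X) + dt = 2*4.4*(1-0.25) + 4.7 = 11.3.
C0 = (dt - 2*K*X)/denom = (4.7 - 2*4.4*0.25)/11.3 = 0.2212.
C1 = (dt + 2*K*X)/denom = (4.7 + 2*4.4*0.25)/11.3 = 0.6106.
C2 = (2*K*(1-X) - dt)/denom = 0.1681.
O2 = C0*I2 + C1*I1 + C2*O1
   = 0.2212*123 + 0.6106*74 + 0.1681*82
   = 86.19 m^3/s.

86.19


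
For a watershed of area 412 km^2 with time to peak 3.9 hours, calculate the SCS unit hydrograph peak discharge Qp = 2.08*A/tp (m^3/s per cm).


SCS formula: Qp = 2.08 * A / tp.
Qp = 2.08 * 412 / 3.9
   = 856.96 / 3.9
   = 219.73 m^3/s per cm.

219.73


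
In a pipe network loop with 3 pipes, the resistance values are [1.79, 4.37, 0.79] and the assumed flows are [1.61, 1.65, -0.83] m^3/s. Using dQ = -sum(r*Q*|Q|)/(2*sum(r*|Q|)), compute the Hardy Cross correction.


Numerator terms (r*Q*|Q|): 1.79*1.61*|1.61| = 4.6399; 4.37*1.65*|1.65| = 11.8973; 0.79*-0.83*|-0.83| = -0.5442.
Sum of numerator = 15.993.
Denominator terms (r*|Q|): 1.79*|1.61| = 2.8819; 4.37*|1.65| = 7.2105; 0.79*|-0.83| = 0.6557.
2 * sum of denominator = 2 * 10.7481 = 21.4962.
dQ = -15.993 / 21.4962 = -0.744 m^3/s.

-0.744


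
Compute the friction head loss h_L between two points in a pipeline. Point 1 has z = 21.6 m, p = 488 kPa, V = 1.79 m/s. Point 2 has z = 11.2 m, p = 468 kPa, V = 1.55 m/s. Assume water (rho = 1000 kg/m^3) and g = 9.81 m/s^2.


Total head at each section: H = z + p/(rho*g) + V^2/(2g).
H1 = 21.6 + 488*1000/(1000*9.81) + 1.79^2/(2*9.81)
   = 21.6 + 49.745 + 0.1633
   = 71.508 m.
H2 = 11.2 + 468*1000/(1000*9.81) + 1.55^2/(2*9.81)
   = 11.2 + 47.706 + 0.1225
   = 59.029 m.
h_L = H1 - H2 = 71.508 - 59.029 = 12.48 m.

12.48


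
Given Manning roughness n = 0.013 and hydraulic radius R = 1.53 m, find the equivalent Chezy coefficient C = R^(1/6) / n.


The Chezy coefficient relates to Manning's n through C = R^(1/6) / n.
R^(1/6) = 1.53^(1/6) = 1.07345.
C = 1.07345 / 0.013 = 82.57 m^(1/2)/s.

82.57


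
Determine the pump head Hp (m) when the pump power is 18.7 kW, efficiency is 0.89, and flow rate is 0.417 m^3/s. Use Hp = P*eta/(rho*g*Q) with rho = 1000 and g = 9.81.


Pump head formula: Hp = P * eta / (rho * g * Q).
Numerator: P * eta = 18.7 * 1000 * 0.89 = 16643.0 W.
Denominator: rho * g * Q = 1000 * 9.81 * 0.417 = 4090.77.
Hp = 16643.0 / 4090.77 = 4.07 m.

4.07


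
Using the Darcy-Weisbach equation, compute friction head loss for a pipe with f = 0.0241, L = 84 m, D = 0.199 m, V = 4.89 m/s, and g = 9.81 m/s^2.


Darcy-Weisbach equation: h_f = f * (L/D) * V^2/(2g).
f * L/D = 0.0241 * 84/0.199 = 10.1729.
V^2/(2g) = 4.89^2 / (2*9.81) = 23.9121 / 19.62 = 1.2188 m.
h_f = 10.1729 * 1.2188 = 12.398 m.

12.398


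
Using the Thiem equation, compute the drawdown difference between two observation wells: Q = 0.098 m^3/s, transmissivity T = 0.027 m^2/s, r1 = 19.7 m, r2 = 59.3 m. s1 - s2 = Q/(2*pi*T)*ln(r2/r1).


Thiem equation: s1 - s2 = Q/(2*pi*T) * ln(r2/r1).
ln(r2/r1) = ln(59.3/19.7) = 1.102.
Q/(2*pi*T) = 0.098 / (2*pi*0.027) = 0.098 / 0.1696 = 0.5777.
s1 - s2 = 0.5777 * 1.102 = 0.6366 m.

0.6366


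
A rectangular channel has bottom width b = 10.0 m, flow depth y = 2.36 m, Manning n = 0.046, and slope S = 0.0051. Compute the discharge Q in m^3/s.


For a rectangular channel, the cross-sectional area A = b * y = 10.0 * 2.36 = 23.6 m^2.
The wetted perimeter P = b + 2y = 10.0 + 2*2.36 = 14.72 m.
Hydraulic radius R = A/P = 23.6/14.72 = 1.6033 m.
Velocity V = (1/n)*R^(2/3)*S^(1/2) = (1/0.046)*1.6033^(2/3)*0.0051^(1/2) = 2.1267 m/s.
Discharge Q = A * V = 23.6 * 2.1267 = 50.189 m^3/s.

50.189


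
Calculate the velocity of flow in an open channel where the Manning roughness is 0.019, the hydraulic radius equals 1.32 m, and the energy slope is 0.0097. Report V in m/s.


Manning's equation gives V = (1/n) * R^(2/3) * S^(1/2).
First, compute R^(2/3) = 1.32^(2/3) = 1.2033.
Next, S^(1/2) = 0.0097^(1/2) = 0.098489.
Then 1/n = 1/0.019 = 52.63.
V = 52.63 * 1.2033 * 0.098489 = 6.2376 m/s.

6.2376


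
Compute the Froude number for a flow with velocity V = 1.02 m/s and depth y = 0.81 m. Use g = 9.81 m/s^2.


The Froude number is defined as Fr = V / sqrt(g*y).
g*y = 9.81 * 0.81 = 7.9461.
sqrt(g*y) = sqrt(7.9461) = 2.8189.
Fr = 1.02 / 2.8189 = 0.3618.

0.3618
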